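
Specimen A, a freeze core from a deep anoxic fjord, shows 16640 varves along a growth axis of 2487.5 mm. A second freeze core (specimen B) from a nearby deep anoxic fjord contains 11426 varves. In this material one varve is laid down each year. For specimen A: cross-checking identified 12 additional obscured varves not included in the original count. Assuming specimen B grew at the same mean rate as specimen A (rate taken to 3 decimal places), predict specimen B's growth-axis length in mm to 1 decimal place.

Specimen A: after corrections the count is 16640 + 12 = 16652 varves.
A: 2487.5 mm over 16652 years gives 2487.5 / 16652 ≈ 0.149 mm per year.
Length of B = 0.149 × 11426 = 1702.5 mm.

1702.5 mm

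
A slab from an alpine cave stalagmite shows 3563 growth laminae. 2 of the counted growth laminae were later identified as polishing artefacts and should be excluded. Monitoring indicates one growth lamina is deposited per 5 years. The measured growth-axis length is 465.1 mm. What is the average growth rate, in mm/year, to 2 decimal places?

Adjusted count: 3563 − 2 = 3561 growth laminae.
3561 growth laminae at 5 years each span 3561 × 5 = 17805 years.
Extension rate ≈ 465.1 / 17805 = 0.03 mm/year.

0.03 mm/year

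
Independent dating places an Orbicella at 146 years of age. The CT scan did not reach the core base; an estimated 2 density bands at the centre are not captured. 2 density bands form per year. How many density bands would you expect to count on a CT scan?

146 years at 2 density bands per year gives 146 × 2 = 292 density bands.
Subtracting the 2 density bands not captured gives 292 − 2 = 290 density bands in the record.

290 density bands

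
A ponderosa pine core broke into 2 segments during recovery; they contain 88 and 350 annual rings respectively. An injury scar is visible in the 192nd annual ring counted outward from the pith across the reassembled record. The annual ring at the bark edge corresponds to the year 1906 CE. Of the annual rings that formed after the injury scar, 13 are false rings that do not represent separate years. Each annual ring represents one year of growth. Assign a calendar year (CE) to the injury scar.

1673 CE

Total annual rings = 88 + 350 = 438.
438 − 192 = 246 annual rings lie beyond the injury scar toward the bark edge.
246 − 13 false = 233 true annual rings after the injury scar.
The annual ring at the bark edge is 1906 CE, so the injury scar dates to 1906 − 233 = 1673 CE.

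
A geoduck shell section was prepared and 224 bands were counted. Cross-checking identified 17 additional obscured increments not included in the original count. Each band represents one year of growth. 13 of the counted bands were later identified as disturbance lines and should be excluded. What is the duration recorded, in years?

After corrections the count is 224 − 13 + 17 = 228 bands.
At one band per year, that is 228 years.

228 years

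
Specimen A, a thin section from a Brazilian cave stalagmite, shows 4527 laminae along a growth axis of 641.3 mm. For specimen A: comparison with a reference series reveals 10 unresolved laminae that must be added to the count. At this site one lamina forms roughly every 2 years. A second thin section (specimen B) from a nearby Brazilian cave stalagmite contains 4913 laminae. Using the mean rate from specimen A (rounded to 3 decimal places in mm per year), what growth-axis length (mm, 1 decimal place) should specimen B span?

Specimen A: true lamina count = 4527 + 10 = 4537.
Specimen A: multiplying by 2 years per lamina: 4537 × 2 = 9074 years.
A: Extension rate ≈ 641.3 / 9074 = 0.071 mm/yr.
Specimen B: at 2 years per lamina, 4913 × 2 = 9826 years. B's length ≈ 0.071 × 9826 = 697.6 mm.

697.6 mm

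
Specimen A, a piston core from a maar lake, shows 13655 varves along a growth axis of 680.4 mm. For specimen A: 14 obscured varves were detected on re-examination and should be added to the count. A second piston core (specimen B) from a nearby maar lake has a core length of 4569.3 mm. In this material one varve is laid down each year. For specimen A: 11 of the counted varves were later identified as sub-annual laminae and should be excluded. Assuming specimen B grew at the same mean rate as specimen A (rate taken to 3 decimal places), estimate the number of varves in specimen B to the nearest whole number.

91386 varves

Specimen A: after corrections the count is 13655 − 11 + 14 = 13658 varves.
A: Mean rate = 680.4 mm / 13658 years ≈ 0.050 mm/year.
B spans 4569.3 / 0.050 = 91386.00 years ≈ 91386 varves.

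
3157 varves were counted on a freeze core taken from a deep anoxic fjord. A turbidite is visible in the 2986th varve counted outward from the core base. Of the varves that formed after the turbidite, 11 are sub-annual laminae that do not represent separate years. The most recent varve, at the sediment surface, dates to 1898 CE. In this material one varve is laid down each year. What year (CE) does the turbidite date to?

1738 CE

3157 − 2986 = 171 varves lie beyond the turbidite toward the sediment surface.
Removing the 11 false varves leaves 171 − 11 = 160 true varves beyond the turbidite.
The varve at the sediment surface is 1898 CE, so the turbidite dates to 1898 − 160 = 1738 CE.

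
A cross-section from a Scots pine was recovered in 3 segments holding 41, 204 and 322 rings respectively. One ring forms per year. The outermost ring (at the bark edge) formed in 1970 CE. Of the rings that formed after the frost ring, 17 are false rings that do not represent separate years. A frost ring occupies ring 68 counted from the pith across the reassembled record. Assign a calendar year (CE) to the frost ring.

1488 CE

Total rings = 41 + 204 + 322 = 567.
567 − 68 = 499 rings lie beyond the frost ring toward the bark edge.
Removing the 17 false rings leaves 499 − 17 = 482 true rings beyond the frost ring.
Counting back 482 years from 1970 CE places the frost ring in 1970 − 482 = 1488 CE.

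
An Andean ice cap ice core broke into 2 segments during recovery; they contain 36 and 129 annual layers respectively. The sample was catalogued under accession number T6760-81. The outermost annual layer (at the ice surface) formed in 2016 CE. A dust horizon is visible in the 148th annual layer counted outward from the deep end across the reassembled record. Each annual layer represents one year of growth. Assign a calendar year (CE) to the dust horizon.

1999 CE

Total annual layers = 36 + 129 = 165.
165 − 148 = 17 annual layers lie beyond the dust horizon toward the ice surface.
Counting back 17 years from 2016 CE places the dust horizon in 2016 − 17 = 1999 CE.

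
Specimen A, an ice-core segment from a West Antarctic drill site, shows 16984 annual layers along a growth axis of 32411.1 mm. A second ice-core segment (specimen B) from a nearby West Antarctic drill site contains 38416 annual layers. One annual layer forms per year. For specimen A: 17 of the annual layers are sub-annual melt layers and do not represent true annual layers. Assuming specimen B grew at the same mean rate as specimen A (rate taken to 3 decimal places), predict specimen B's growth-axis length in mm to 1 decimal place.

73374.6 mm

Specimen A: adjusted count: 16984 − 17 = 16967 annual layers.
A: Mean rate = 32411.1 mm / 16967 years ≈ 1.910 mm per year.
B's length ≈ 1.910 × 38416 = 73374.6 mm.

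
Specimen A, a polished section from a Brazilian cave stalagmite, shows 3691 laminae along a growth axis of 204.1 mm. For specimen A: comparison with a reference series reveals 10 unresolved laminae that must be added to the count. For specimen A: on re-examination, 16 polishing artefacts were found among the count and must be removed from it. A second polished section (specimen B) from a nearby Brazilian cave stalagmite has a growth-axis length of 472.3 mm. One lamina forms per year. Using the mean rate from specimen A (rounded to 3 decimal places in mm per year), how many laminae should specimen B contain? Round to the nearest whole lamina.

8587 laminae

Specimen A: adjusted count: 3691 − 16 + 10 = 3685 laminae.
A: 204.1 mm over 3685 years gives 204.1 / 3685 ≈ 0.055 mm/year.
B spans 472.3 / 0.055 = 8587.27 years ≈ 8587 laminae.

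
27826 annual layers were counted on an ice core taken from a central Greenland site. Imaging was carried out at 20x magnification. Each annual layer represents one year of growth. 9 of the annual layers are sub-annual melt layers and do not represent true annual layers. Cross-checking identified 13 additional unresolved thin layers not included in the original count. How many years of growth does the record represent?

Adjusted count: 27826 − 9 + 13 = 27830 annual layers.
At one annual layer per year, that is 27830 years.

27830 years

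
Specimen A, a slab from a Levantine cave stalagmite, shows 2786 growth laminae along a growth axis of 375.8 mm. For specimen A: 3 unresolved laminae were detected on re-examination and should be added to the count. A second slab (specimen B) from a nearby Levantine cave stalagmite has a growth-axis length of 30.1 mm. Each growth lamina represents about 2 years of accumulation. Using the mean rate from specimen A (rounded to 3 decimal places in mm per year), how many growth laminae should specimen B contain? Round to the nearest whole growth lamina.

Specimen A: after corrections the count is 2786 + 3 = 2789 growth laminae.
Specimen A: multiplying by 2 years per growth lamina: 2789 × 2 = 5578 years.
A: 375.8 mm over 5578 years gives 375.8 / 5578 ≈ 0.067 mm/year.
Specimen B: 30.1 mm / 0.067 mm per year = 449.25 years; at 2 years per growth lamina that is 449.25 / 2 ≈ 225 growth laminae.

225 growth laminae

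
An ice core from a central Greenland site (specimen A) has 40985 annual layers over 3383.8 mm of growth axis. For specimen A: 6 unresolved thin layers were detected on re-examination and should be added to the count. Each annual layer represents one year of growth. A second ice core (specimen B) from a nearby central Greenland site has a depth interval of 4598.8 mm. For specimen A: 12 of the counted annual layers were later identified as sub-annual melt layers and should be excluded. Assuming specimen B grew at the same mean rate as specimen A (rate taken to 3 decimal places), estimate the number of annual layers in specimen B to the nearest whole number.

55407 annual layers

Specimen A: correcting the raw count gives 40985 − 12 + 6 = 40979 true annual layers.
A: 3383.8 mm over 40979 years gives 3383.8 / 40979 ≈ 0.083 mm per year.
For B, 4598.8 / 0.083 = 55407.23 years ≈ 55407 annual layers.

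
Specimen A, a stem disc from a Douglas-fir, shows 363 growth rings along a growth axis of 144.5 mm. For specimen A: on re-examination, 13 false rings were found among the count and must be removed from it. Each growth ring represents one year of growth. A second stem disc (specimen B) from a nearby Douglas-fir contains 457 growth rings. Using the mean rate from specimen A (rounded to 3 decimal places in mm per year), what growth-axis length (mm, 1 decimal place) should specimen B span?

Specimen A: after corrections the count is 363 − 13 = 350 growth rings.
A: Mean rate = 144.5 mm / 350 years ≈ 0.413 mm/year.
B's length ≈ 0.413 × 457 = 188.7 mm.

188.7 mm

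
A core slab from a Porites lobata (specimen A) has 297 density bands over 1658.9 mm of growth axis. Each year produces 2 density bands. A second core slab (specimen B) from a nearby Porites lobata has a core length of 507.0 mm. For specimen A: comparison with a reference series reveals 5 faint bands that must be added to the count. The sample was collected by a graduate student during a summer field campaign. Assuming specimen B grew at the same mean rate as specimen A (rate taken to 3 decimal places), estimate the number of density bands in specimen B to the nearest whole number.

92 density bands

Specimen A: adjusted count: 297 + 5 = 302 density bands.
Specimen A: with 2 density bands per year, 302 / 2 = 151 years.
A: Extension rate ≈ 1658.9 / 151 = 10.986 mm/year.
B spans 507.0 / 10.986 = 46.15 years; at 2 density bands per year that is 46.15 × 2 ≈ 92 density bands.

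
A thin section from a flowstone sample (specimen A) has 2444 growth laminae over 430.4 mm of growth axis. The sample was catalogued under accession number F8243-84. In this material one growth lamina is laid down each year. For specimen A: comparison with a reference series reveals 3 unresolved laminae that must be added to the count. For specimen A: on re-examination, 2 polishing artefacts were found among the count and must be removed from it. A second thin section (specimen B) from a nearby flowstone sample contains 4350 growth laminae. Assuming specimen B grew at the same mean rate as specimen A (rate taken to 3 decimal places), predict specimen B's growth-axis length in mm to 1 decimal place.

Specimen A: after corrections the count is 2444 − 2 + 3 = 2445 growth laminae.
A: 430.4 mm over 2445 years gives 430.4 / 2445 ≈ 0.176 mm per year.
Length of B = 0.176 × 4350 = 765.6 mm.

765.6 mm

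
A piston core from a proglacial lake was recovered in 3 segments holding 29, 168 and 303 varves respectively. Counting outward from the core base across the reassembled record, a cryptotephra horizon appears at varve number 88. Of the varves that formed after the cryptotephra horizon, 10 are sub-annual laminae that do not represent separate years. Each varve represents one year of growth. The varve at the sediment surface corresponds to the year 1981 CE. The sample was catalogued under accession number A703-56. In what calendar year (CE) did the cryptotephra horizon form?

Total varves = 29 + 168 + 303 = 500.
Between varve 88 and the sediment surface there are 500 − 88 = 412 varves.
412 − 10 false = 402 true varves after the cryptotephra horizon.
Counting back 402 years from 1981 CE places the cryptotephra horizon in 1981 − 402 = 1579 CE.

1579 CE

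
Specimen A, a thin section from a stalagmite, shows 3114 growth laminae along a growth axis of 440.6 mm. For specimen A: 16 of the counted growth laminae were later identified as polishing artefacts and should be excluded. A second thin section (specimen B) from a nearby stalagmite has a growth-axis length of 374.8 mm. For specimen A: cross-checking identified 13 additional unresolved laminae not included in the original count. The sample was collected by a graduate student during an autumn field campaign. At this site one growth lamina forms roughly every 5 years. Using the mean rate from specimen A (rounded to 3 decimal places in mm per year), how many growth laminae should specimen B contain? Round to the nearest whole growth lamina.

2677 growth laminae

Specimen A: adjusted count: 3114 − 16 + 13 = 3111 growth laminae.
Specimen A: multiplying by 5 years per growth lamina: 3111 × 5 = 15555 years.
A: Extension rate ≈ 440.6 / 15555 = 0.028 mm per year.
For B, 374.8 / 0.028 = 13385.71 years; at 5 years per growth lamina that is 13385.71 / 5 ≈ 2677 growth laminae.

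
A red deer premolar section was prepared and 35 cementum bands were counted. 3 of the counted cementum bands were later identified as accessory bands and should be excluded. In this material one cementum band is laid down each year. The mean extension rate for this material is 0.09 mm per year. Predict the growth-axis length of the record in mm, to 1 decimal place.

Correcting the raw count gives 35 − 3 = 32 true cementum bands.
Length ≈ 0.09 × 32 = 2.9 mm.

2.9 mm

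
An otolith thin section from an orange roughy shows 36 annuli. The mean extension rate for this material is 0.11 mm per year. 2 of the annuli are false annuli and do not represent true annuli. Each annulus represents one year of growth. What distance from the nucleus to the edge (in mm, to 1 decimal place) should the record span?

Adjusted count: 36 − 2 = 34 annuli.
34 years at 0.11 mm/year gives 0.11 × 34 = 3.7 mm.

3.7 mm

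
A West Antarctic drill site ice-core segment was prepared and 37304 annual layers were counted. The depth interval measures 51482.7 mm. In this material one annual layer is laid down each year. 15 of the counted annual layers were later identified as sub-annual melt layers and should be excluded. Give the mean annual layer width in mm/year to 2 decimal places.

True annual layer count = 37304 − 15 = 37289.
Extension rate ≈ 51482.7 / 37289 = 1.38 mm/year.

1.38 mm/year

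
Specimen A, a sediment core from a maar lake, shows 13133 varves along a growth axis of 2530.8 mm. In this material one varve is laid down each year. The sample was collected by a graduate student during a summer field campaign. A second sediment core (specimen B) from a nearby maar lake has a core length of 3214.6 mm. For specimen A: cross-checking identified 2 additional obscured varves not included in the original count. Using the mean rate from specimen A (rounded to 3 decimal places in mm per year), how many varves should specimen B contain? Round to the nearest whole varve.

Specimen A: after corrections the count is 13133 + 2 = 13135 varves.
A: Extension rate ≈ 2530.8 / 13135 = 0.193 mm/yr.
Specimen B: 3214.6 mm / 0.193 mm per year = 16655.96 years ≈ 16656 varves.

16656 varves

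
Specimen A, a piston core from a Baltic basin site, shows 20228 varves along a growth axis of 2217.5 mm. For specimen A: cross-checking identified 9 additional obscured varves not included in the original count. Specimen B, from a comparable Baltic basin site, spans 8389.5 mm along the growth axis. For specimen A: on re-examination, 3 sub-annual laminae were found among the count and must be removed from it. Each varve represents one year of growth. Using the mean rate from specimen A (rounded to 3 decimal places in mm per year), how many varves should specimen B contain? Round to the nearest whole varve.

Specimen A: correcting the raw count gives 20228 − 3 + 9 = 20234 true varves.
A: 2217.5 mm over 20234 years gives 2217.5 / 20234 ≈ 0.110 mm/year.
For B, 8389.5 / 0.110 = 76268.18 years ≈ 76268 varves.

76268 varves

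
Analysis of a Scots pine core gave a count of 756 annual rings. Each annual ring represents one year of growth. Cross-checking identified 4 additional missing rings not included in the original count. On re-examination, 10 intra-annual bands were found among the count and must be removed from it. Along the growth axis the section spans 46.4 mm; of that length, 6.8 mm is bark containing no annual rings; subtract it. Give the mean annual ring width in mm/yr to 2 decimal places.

0.05 mm/yr

After corrections the count is 756 − 10 + 4 = 750 annual rings.
Removing the 6.8 mm offcut leaves 46.4 − 6.8 = 39.6 mm.
Extension rate ≈ 39.6 / 750 = 0.05 mm/yr.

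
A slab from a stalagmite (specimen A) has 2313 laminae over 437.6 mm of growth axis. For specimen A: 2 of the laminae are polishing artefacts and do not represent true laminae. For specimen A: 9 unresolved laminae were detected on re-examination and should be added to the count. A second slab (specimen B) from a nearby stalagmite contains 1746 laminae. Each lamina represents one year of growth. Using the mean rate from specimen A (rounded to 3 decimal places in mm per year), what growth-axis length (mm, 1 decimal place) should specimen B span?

Specimen A: true lamina count = 2313 − 2 + 9 = 2320.
A: Extension rate ≈ 437.6 / 2320 = 0.189 mm per year.
For B, 0.189 mm/year × 1746 years = 330.0 mm.

330.0 mm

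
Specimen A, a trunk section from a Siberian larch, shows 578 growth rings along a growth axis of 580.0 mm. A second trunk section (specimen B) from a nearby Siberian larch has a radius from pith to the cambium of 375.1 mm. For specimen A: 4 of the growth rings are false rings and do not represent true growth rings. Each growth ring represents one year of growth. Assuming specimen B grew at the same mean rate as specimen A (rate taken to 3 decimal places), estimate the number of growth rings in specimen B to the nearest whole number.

371 growth rings

Specimen A: after corrections the count is 578 − 4 = 574 growth rings.
A: Extension rate ≈ 580.0 / 574 = 1.010 mm/yr.
Specimen B: 375.1 mm / 1.010 mm per year = 371.39 years ≈ 371 growth rings.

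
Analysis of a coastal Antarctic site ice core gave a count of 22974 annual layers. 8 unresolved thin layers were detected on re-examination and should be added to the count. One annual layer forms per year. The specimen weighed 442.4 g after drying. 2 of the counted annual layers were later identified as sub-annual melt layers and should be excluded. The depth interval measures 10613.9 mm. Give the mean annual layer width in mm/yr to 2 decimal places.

Adjusted count: 22974 − 2 + 8 = 22980 annual layers.
10613.9 mm over 22980 years gives 10613.9 / 22980 ≈ 0.46 mm/yr.

0.46 mm/yr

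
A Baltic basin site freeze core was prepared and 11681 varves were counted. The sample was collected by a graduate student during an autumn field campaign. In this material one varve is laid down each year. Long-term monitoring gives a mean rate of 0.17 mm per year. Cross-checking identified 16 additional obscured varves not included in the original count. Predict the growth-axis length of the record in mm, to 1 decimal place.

Adjusted count: 11681 + 16 = 11697 varves.
Length ≈ 0.17 × 11697 = 1988.5 mm.

1988.5 mm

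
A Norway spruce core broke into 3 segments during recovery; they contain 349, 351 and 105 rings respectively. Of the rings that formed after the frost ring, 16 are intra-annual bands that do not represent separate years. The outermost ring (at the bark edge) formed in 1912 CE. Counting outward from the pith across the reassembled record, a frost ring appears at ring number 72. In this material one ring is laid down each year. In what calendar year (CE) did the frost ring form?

1195 CE

Total rings = 349 + 351 + 105 = 805.
The frost ring sits at ring 72 from the pith, so 805 − 72 = 733 rings formed after it.
733 − 16 false = 717 true rings after the frost ring.
1912 − 717 = 1195 CE.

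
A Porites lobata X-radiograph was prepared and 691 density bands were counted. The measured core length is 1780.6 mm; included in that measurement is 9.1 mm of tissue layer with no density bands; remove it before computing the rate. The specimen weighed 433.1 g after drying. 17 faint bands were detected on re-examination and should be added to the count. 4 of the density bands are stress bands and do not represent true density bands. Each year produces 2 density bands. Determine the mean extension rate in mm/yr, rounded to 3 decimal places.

After corrections the count is 691 − 4 + 17 = 704 density bands.
Dividing by 2 density bands per year: 704 / 2 = 352 years.
The growth record spans 1780.6 − 9.1 = 1771.5 mm.
1771.5 mm over 352 years gives 1771.5 / 352 ≈ 5.033 mm/yr.

5.033 mm/yr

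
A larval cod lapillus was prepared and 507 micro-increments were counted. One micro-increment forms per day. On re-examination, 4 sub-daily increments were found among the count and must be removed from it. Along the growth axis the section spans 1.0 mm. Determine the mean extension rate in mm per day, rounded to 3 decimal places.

0.002 mm per day

True micro-increment count = 507 − 4 = 503.
1.0 mm over 503 days gives 1.0 / 503 ≈ 0.002 mm per day.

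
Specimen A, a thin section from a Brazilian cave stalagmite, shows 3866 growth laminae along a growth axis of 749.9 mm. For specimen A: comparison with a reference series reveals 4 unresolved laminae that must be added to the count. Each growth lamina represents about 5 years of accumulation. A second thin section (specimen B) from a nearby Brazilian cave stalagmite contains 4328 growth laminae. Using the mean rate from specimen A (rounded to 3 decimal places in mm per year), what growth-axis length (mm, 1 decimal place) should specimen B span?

Specimen A: true growth lamina count = 3866 + 4 = 3870.
Specimen A: at 5 years per growth lamina, 3870 × 5 = 19350 years.
A: Mean rate = 749.9 mm / 19350 years ≈ 0.039 mm/yr.
Specimen B: multiplying by 5 years per growth lamina: 4328 × 5 = 21640 years. For B, 0.039 mm/year × 21640 years = 844.0 mm.

844.0 mm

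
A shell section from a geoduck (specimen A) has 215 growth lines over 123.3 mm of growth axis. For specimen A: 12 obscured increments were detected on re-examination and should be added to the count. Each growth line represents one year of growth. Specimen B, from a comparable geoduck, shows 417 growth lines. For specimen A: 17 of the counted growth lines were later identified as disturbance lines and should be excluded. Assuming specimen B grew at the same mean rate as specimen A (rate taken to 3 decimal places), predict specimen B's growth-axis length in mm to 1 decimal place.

Specimen A: after corrections the count is 215 − 17 + 12 = 210 growth lines.
A: Extension rate ≈ 123.3 / 210 = 0.587 mm per year.
Length of B = 0.587 × 417 = 244.8 mm.

244.8 mm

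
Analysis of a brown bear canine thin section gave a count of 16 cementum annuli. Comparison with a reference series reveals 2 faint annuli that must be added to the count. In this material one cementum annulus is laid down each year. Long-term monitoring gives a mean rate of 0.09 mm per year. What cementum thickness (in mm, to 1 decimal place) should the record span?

1.6 mm

Correcting the raw count gives 16 + 2 = 18 true cementum annuli.
18 years at 0.09 mm/year gives 0.09 × 18 = 1.6 mm.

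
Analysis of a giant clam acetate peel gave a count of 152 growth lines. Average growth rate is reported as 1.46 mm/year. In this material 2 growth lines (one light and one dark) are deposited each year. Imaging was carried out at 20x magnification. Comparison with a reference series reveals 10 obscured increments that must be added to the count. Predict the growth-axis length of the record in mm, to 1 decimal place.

118.3 mm

After corrections the count is 152 + 10 = 162 growth lines.
Dividing by 2 growth lines per year: 162 / 2 = 81 years.
Predicted length = 1.46 mm/year × 81 years = 118.3 mm.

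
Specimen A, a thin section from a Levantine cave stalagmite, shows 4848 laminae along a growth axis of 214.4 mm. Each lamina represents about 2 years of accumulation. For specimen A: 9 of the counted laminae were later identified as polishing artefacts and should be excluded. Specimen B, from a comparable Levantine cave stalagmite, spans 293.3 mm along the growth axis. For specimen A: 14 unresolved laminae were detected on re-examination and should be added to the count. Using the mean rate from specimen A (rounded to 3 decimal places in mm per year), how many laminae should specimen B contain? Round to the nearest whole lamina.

Specimen A: after corrections the count is 4848 − 9 + 14 = 4853 laminae.
Specimen A: multiplying by 2 years per lamina: 4853 × 2 = 9706 years.
A: 214.4 mm over 9706 years gives 214.4 / 9706 ≈ 0.022 mm/year.
Specimen B: 293.3 mm / 0.022 mm per year = 13331.82 years; at 2 years per lamina that is 13331.82 / 2 ≈ 6666 laminae.

6666 laminae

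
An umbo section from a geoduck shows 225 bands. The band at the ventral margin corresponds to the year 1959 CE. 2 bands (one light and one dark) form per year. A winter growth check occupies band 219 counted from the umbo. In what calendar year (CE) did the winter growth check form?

Between band 219 and the ventral margin there are 225 − 219 = 6 bands.
6 bands at 2 per year is 6 / 2 = 3 years.
The band at the ventral margin is 1959 CE, so the winter growth check dates to 1959 − 3 = 1956 CE.

1956 CE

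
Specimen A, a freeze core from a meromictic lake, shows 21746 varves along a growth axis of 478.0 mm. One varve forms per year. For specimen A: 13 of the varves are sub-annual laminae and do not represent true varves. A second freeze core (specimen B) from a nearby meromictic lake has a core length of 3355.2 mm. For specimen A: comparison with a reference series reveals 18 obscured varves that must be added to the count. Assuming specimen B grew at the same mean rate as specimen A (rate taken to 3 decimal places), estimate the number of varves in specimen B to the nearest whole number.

152509 varves

Specimen A: true varve count = 21746 − 13 + 18 = 21751.
A: Extension rate ≈ 478.0 / 21751 = 0.022 mm/year.
Specimen B: 3355.2 mm / 0.022 mm per year = 152509.09 years ≈ 152509 varves.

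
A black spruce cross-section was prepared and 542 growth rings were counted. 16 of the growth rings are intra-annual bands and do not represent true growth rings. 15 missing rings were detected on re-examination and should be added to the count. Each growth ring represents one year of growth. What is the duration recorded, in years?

Correcting the raw count gives 542 − 16 + 15 = 541 true growth rings.
One growth ring per year makes the duration 541 years.

541 years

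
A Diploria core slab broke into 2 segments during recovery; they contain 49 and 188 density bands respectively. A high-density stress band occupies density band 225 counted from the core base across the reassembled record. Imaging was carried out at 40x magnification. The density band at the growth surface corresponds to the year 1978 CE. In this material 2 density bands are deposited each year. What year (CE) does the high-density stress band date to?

Total density bands = 49 + 188 = 237.
237 − 225 = 12 density bands lie beyond the high-density stress band toward the growth surface.
With 2 density bands per year, 12 / 2 = 6 years.
1978 − 6 = 1972 CE.

1972 CE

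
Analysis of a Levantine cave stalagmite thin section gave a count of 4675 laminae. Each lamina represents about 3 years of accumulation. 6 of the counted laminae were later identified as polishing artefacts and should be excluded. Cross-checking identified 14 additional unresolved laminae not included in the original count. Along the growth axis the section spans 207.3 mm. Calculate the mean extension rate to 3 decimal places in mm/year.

Adjusted count: 4675 − 6 + 14 = 4683 laminae.
At 3 years per lamina, 4683 × 3 = 14049 years.
Mean rate = 207.3 mm / 14049 years ≈ 0.015 mm/year.

0.015 mm/year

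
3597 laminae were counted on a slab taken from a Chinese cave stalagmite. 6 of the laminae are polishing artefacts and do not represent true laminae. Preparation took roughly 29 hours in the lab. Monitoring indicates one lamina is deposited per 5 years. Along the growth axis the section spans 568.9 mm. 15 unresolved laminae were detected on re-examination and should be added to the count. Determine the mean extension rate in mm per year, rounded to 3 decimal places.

After corrections the count is 3597 − 6 + 15 = 3606 laminae.
3606 laminae at 5 years each span 3606 × 5 = 18030 years.
Extension rate ≈ 568.9 / 18030 = 0.032 mm per year.

0.032 mm per year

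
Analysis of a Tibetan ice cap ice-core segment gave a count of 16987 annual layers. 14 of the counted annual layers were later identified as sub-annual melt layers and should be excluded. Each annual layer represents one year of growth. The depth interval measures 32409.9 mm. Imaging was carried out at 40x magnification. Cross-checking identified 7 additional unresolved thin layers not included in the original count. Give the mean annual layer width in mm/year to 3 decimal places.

After corrections the count is 16987 − 14 + 7 = 16980 annual layers.
Extension rate ≈ 32409.9 / 16980 = 1.909 mm/year.

1.909 mm/year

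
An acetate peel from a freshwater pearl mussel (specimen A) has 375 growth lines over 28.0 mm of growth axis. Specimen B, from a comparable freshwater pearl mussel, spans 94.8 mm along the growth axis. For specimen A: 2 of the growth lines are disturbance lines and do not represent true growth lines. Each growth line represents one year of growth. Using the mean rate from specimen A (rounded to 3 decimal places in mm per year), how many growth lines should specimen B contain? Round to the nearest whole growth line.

1264 growth lines

Specimen A: true growth line count = 375 − 2 = 373.
A: 28.0 mm over 373 years gives 28.0 / 373 ≈ 0.075 mm/yr.
For B, 94.8 / 0.075 = 1264.00 years ≈ 1264 growth lines.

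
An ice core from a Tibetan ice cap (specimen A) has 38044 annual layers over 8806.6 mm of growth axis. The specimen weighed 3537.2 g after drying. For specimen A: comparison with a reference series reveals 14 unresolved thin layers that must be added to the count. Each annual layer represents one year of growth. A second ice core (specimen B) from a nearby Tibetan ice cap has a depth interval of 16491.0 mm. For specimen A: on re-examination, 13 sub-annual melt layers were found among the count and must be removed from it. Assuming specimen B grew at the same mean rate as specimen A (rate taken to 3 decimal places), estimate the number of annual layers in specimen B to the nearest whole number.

71390 annual layers

Specimen A: correcting the raw count gives 38044 − 13 + 14 = 38045 true annual layers.
A: 8806.6 mm over 38045 years gives 8806.6 / 38045 ≈ 0.231 mm/yr.
For B, 16491.0 / 0.231 = 71389.61 years ≈ 71390 annual layers.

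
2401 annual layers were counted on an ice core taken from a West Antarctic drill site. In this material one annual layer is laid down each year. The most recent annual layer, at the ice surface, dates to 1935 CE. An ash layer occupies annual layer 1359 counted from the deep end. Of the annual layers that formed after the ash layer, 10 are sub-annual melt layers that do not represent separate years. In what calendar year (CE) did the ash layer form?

903 CE

The ash layer sits at annual layer 1359 from the deep end, so 2401 − 1359 = 1042 annual layers formed after it.
Excluding 10 false annual layers: 1042 − 10 = 1032.
Counting back 1032 years from 1935 CE places the ash layer in 1935 − 1032 = 903 CE.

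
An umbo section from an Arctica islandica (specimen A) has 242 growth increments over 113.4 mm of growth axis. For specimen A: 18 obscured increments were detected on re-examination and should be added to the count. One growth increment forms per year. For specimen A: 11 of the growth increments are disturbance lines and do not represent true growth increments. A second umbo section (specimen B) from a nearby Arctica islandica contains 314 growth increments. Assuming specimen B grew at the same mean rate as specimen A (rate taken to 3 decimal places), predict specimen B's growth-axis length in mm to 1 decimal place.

142.9 mm

Specimen A: after corrections the count is 242 − 11 + 18 = 249 growth increments.
A: Extension rate ≈ 113.4 / 249 = 0.455 mm per year.
B's length ≈ 0.455 × 314 = 142.9 mm.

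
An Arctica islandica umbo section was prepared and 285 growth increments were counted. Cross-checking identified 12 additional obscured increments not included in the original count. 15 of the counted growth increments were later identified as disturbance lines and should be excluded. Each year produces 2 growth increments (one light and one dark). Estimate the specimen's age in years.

Correcting the raw count gives 285 − 15 + 12 = 282 true growth increments.
282 growth increments at 2 per year is 282 / 2 = 141 years.

141 years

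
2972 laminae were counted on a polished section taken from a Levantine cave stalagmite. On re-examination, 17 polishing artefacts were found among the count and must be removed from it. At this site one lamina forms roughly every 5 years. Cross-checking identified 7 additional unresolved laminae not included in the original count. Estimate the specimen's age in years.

Correcting the raw count gives 2972 − 17 + 7 = 2962 true laminae.
At 5 years per lamina, 2962 × 5 = 14810 years.

14810 yr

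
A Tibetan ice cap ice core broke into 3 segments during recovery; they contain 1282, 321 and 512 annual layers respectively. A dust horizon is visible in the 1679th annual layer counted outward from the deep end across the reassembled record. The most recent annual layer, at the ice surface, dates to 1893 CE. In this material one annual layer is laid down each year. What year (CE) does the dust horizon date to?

1457 CE

Total annual layers = 1282 + 321 + 512 = 2115.
2115 − 1679 = 436 annual layers lie beyond the dust horizon toward the ice surface.
The annual layer at the ice surface is 1893 CE, so the dust horizon dates to 1893 − 436 = 1457 CE.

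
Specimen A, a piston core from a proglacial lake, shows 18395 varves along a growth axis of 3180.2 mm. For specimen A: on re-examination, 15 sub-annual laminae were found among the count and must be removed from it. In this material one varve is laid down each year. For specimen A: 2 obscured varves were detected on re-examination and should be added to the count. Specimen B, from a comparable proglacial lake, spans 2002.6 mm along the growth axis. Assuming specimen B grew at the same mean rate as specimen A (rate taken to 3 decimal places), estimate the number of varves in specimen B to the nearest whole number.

11576 varves

Specimen A: adjusted count: 18395 − 15 + 2 = 18382 varves.
A: 3180.2 mm over 18382 years gives 3180.2 / 18382 ≈ 0.173 mm per year.
B spans 2002.6 / 0.173 = 11575.72 years ≈ 11576 varves.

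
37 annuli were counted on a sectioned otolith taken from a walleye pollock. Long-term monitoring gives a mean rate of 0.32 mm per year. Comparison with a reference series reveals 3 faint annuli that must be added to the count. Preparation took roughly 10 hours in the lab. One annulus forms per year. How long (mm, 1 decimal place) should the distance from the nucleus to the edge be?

After corrections the count is 37 + 3 = 40 annuli.
Length ≈ 0.32 × 40 = 12.8 mm.

12.8 mm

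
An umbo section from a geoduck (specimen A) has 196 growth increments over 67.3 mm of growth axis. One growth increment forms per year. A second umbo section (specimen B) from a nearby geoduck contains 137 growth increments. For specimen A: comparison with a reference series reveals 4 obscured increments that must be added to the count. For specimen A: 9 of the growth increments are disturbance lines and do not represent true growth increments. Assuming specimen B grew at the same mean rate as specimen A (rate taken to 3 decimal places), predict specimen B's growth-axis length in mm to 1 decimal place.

Specimen A: true growth increment count = 196 − 9 + 4 = 191.
A: Extension rate ≈ 67.3 / 191 = 0.352 mm/year.
B's length ≈ 0.352 × 137 = 48.2 mm.

48.2 mm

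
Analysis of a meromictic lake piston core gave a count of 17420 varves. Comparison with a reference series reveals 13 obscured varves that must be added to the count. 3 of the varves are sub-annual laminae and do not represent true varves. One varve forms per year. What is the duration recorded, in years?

Correcting the raw count gives 17420 − 3 + 13 = 17430 true varves.
With a one-to-one varve periodicity this is 17430 years.

17430 years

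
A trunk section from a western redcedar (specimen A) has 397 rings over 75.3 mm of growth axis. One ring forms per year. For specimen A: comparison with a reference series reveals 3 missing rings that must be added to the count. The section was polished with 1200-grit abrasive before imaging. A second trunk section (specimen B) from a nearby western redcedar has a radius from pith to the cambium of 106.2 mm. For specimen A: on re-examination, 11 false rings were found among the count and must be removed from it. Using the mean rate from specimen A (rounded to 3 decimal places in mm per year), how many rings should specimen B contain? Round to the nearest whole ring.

547 rings

Specimen A: after corrections the count is 397 − 11 + 3 = 389 rings.
A: Extension rate ≈ 75.3 / 389 = 0.194 mm/yr.
B spans 106.2 / 0.194 = 547.42 years ≈ 547 rings.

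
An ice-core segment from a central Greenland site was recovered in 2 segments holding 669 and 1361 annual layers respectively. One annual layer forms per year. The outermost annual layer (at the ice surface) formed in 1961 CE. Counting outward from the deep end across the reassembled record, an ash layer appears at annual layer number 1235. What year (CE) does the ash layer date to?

Total annual layers = 669 + 1361 = 2030.
The ash layer sits at annual layer 1235 from the deep end, so 2030 − 1235 = 795 annual layers formed after it.
1961 − 795 = 1166 CE.

1166 CE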